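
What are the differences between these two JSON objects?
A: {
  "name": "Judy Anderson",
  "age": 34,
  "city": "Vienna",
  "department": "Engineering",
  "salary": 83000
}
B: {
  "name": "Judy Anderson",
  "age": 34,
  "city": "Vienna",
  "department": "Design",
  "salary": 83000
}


Comparing each field (in key order):
  name: same
  age: same
  city: same
  department: DIFFERENT
  salary: same
Differences:
  department: Engineering -> Design

1 field(s) changed

1 change: department


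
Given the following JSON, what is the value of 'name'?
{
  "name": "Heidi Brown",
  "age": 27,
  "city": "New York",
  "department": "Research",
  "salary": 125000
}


Looking up field 'name'
Value: Heidi Brown

Heidi Brown


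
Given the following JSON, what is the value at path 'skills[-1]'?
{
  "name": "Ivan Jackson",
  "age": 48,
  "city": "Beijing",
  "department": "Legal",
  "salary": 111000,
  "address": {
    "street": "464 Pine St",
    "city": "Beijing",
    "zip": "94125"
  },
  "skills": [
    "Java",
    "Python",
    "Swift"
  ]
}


Query: skills[-1]
Path: skills -> last element
Value: Swift

Swift


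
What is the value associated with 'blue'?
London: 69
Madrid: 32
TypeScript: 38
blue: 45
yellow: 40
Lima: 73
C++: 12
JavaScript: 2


Looking up key 'blue'
Value: 45

45


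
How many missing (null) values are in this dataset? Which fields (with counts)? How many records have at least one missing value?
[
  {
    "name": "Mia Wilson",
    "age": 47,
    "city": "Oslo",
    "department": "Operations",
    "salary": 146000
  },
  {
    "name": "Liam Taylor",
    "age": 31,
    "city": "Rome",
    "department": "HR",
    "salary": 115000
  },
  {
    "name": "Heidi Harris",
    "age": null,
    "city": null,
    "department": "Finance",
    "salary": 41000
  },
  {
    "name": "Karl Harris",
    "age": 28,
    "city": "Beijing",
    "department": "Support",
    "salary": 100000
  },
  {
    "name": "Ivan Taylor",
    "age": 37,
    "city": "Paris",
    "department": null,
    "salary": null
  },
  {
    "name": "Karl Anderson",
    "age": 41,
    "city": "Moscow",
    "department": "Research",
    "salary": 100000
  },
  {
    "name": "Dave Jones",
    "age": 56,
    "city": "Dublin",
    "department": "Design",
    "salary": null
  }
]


Checking for missing (null) values in 7 records:

  Mia Wilson: complete
  Liam Taylor: complete
  Heidi Harris: age, city
  Karl Harris: complete
  Ivan Taylor: department, salary
  Karl Anderson: complete
  Dave Jones: salary

Per field:
  name: 0 missing
  age: 1 missing
  city: 1 missing
  department: 1 missing
  salary: 2 missing

Total missing values: 5
Records with any missing: 3

5 missing values (age: 1, city: 1, department: 1, salary: 2); 3 incomplete records


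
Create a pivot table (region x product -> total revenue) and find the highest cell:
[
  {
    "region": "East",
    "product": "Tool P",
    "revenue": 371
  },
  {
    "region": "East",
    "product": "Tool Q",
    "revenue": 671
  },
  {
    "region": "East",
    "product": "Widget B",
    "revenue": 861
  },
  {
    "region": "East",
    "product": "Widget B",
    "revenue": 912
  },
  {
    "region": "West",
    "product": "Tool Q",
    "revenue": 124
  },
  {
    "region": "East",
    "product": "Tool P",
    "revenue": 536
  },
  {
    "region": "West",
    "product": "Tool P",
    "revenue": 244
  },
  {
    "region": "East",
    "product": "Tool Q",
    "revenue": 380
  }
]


Pivot: region (rows) x product (columns) -> total revenue

     Tool P        Tool Q        Widget B    
East           907          1051          1773  
West           244           124             0  

Highest: East / Widget B = $1773

East / Widget B = $1773


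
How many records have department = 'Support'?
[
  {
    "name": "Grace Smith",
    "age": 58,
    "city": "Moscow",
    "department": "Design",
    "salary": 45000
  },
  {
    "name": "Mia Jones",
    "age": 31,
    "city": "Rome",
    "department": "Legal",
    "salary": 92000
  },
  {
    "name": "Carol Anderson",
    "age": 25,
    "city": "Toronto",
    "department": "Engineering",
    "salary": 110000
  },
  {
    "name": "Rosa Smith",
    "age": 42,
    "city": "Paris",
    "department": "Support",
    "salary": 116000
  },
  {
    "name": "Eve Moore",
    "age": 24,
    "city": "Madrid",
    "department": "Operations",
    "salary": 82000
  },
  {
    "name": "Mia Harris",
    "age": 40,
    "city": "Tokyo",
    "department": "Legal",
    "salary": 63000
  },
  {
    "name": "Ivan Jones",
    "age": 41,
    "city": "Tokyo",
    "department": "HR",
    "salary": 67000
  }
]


Data: 7 records
Condition: department = 'Support'

Checking each record:
  Grace Smith: Design
  Mia Jones: Legal
  Carol Anderson: Engineering
  Rosa Smith: Support MATCH
  Eve Moore: Operations
  Mia Harris: Legal
  Ivan Jones: HR

Count: 1

1


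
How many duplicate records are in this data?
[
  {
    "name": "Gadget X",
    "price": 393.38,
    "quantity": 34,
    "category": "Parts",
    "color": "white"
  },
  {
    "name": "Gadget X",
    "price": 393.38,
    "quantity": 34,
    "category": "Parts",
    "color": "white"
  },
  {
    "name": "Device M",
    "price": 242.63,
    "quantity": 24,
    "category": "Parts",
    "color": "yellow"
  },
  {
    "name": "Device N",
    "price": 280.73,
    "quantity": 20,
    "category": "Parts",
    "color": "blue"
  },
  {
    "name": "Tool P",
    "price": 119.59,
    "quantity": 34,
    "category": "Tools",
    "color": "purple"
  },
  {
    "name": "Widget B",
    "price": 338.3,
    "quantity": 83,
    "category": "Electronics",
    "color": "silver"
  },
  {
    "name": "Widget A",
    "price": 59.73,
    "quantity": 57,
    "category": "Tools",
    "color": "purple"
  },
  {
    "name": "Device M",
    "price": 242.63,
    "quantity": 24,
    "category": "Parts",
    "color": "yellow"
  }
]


Checking 8 records for duplicates:

  Row 1: Gadget X ($393.38, qty 34)
  Row 2: Gadget X ($393.38, qty 34) <-- DUPLICATE
  Row 3: Device M ($242.63, qty 24)
  Row 4: Device N ($280.73, qty 20)
  Row 5: Tool P ($119.59, qty 34)
  Row 6: Widget B ($338.3, qty 83)
  Row 7: Widget A ($59.73, qty 57)
  Row 8: Device M ($242.63, qty 24) <-- DUPLICATE

Duplicates found: 2
Unique records: 6

2 duplicates, 6 unique


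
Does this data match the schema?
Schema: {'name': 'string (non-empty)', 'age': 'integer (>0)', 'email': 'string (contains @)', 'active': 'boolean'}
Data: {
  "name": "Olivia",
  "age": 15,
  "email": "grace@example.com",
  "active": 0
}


Validating each field against schema:
  name: OK (non-empty string)
  age: OK (positive integer)
  email: OK (string with @)
  active: FAIL (0 is not a boolean)

Result: INVALID (1 error: active)

INVALID (1 error: active)


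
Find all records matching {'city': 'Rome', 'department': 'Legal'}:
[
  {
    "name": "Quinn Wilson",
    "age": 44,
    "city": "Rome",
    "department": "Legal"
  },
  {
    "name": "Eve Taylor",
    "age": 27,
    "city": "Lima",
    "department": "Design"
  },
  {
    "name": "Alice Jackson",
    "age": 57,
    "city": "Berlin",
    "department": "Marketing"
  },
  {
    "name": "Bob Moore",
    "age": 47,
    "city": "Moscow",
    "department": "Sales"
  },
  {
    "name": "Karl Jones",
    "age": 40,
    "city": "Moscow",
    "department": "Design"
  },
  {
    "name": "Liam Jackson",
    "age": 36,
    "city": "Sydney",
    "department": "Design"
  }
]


Search criteria: {'city': 'Rome', 'department': 'Legal'}

Checking 6 records:
  Quinn Wilson: {city: Rome, department: Legal} <-- MATCH
  Eve Taylor: {city: Lima, department: Design}
  Alice Jackson: {city: Berlin, department: Marketing}
  Bob Moore: {city: Moscow, department: Sales}
  Karl Jones: {city: Moscow, department: Design}
  Liam Jackson: {city: Sydney, department: Design}

Matches: ["Quinn Wilson"]

["Quinn Wilson"]


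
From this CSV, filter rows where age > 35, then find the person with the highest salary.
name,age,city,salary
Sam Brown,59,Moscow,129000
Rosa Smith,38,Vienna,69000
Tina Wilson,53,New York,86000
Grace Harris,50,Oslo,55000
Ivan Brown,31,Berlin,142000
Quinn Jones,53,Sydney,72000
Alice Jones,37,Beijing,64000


Filter: age > 35
Sort by: salary (descending)

Filtered records (6):
  Sam Brown, age 59, salary $129000
  Tina Wilson, age 53, salary $86000
  Quinn Jones, age 53, salary $72000
  Rosa Smith, age 38, salary $69000
  Alice Jones, age 37, salary $64000
  Grace Harris, age 50, salary $55000

Highest salary: Sam Brown ($129000)

Sam Brown


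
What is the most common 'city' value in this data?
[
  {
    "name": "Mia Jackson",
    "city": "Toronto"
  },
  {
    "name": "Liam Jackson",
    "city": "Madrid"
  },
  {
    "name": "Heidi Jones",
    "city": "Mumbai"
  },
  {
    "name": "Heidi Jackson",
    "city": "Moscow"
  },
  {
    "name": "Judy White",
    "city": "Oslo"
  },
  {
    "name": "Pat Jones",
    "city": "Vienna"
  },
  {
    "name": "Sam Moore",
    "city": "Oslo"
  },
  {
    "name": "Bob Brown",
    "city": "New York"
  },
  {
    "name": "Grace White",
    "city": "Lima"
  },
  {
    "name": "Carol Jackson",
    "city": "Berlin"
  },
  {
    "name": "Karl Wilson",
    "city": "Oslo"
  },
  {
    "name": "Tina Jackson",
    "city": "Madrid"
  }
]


Counting 'city' values across 12 records:

  Oslo: 3 ###
  Madrid: 2 ##
  Toronto: 1 #
  Mumbai: 1 #
  Moscow: 1 #
  Vienna: 1 #
  New York: 1 #
  Lima: 1 #
  Berlin: 1 #

Most common: Oslo (3 times)

Oslo (3 times)


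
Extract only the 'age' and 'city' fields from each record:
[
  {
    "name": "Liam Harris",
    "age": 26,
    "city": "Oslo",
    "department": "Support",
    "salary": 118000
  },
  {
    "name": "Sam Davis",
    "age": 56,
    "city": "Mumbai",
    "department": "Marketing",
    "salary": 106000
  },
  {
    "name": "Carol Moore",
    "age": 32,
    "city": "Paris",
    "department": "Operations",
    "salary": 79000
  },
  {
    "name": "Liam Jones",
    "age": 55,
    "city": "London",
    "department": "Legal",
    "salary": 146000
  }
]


Original: 4 records with fields: name, age, city, department, salary
Keep: ['age', 'city']
Drop: ['name', 'department', 'salary']
Result: 4 records, 2 fields each

[
  {
    "age": 26,
    "city": "Oslo"
  },
  {
    "age": 56,
    "city": "Mumbai"
  },
  {
    "age": 32,
    "city": "Paris"
  },
  {
    "age": 55,
    "city": "London"
  }
]


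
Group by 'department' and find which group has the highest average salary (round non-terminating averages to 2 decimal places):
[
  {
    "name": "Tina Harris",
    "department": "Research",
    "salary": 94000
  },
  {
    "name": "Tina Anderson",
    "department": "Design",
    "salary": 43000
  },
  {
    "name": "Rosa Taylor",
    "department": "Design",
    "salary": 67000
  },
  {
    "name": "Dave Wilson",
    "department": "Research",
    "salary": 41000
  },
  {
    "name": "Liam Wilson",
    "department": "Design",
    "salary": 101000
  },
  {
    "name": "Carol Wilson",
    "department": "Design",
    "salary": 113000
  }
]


Group by: department

Groups:
  Design: 4 people, avg salary = 324000/4 = $81000
  Research: 2 people, avg salary = 135000/2 = $67500

Highest average salary: Design ($81000)

Design ($81000)


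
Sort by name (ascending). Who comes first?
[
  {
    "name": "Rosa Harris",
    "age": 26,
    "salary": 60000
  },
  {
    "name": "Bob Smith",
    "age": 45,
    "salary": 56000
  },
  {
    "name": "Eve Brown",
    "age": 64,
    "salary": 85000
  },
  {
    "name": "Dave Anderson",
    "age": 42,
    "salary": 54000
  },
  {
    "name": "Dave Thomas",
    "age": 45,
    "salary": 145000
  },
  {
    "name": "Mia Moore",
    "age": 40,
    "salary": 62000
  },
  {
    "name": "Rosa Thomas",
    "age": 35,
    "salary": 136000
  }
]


Sort by: name (ascending)

Sorted order:
  1. Bob Smith (name = Bob Smith)
  2. Dave Anderson (name = Dave Anderson)
  3. Dave Thomas (name = Dave Thomas)
  4. Eve Brown (name = Eve Brown)
  5. Mia Moore (name = Mia Moore)
  6. Rosa Harris (name = Rosa Harris)
  7. Rosa Thomas (name = Rosa Thomas)

First: Bob Smith

Bob Smith


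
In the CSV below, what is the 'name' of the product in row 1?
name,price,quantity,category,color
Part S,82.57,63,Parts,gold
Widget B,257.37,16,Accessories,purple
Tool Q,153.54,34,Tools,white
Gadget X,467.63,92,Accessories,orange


Query: Row 1 ('Part S'), column 'name'
Value: Part S

Part S


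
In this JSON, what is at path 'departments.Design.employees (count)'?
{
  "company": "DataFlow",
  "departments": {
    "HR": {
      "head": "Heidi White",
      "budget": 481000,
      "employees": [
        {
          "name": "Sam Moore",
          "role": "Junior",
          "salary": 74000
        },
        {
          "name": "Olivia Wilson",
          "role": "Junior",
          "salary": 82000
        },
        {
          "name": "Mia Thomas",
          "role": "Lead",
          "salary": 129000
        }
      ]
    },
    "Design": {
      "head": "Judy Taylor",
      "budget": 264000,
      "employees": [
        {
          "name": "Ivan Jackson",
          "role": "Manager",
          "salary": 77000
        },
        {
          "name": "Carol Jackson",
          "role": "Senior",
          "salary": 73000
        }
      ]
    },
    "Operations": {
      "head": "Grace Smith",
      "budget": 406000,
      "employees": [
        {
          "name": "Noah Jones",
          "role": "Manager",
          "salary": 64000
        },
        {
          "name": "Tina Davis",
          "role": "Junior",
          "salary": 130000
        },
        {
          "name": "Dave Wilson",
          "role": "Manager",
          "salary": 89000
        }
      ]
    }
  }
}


Path: departments.Design.employees (count)

Navigate:
  -> departments
  -> Design
  -> employees (array, length 2)

2


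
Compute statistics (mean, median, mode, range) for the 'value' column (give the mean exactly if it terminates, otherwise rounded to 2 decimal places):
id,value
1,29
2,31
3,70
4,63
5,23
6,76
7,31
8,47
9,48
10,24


Data: [29, 31, 70, 63, 23, 76, 31, 47, 48, 24]
Count: 10
Sum: 442
Mean: 442/10 = 44.2
Sorted: [23, 24, 29, 31, 31, 47, 48, 63, 70, 76]
Median: 39.0
Mode: 31 (2 times)
Range: 76 - 23 = 53
Min: 23, Max: 76

mean=44.2, median=39.0, mode=31, range=53


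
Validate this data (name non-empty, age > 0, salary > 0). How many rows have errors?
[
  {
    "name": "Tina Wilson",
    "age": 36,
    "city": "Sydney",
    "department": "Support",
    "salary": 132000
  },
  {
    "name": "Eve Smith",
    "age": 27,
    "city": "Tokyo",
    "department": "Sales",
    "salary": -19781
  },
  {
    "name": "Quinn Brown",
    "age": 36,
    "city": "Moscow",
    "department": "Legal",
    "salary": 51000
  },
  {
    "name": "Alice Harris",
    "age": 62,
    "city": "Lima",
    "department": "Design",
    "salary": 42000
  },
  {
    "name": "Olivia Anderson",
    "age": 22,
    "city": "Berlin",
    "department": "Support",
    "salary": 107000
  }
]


Validating 5 records:
Rules: name non-empty, age > 0, salary > 0

  Row 1 (Tina Wilson): OK
  Row 2 (Eve Smith): negative salary: -19781
  Row 3 (Quinn Brown): OK
  Row 4 (Alice Harris): OK
  Row 5 (Olivia Anderson): OK

Total errors: 1

1 errors


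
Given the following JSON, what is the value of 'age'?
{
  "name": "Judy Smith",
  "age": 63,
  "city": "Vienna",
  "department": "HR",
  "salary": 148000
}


Looking up field 'age'
Value: 63

63


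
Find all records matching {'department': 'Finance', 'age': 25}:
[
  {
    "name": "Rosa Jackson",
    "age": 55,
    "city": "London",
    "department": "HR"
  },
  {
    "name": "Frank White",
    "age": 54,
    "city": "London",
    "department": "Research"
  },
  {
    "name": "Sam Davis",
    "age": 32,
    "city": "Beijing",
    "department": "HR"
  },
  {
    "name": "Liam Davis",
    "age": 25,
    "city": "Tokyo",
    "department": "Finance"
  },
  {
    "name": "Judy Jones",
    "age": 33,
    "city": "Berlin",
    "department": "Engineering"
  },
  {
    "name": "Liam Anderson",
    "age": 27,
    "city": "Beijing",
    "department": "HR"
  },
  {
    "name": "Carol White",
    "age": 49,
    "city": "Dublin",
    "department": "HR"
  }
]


Search criteria: {'department': 'Finance', 'age': 25}

Checking 7 records:
  Rosa Jackson: {department: HR, age: 55}
  Frank White: {department: Research, age: 54}
  Sam Davis: {department: HR, age: 32}
  Liam Davis: {department: Finance, age: 25} <-- MATCH
  Judy Jones: {department: Engineering, age: 33}
  Liam Anderson: {department: HR, age: 27}
  Carol White: {department: HR, age: 49}

Matches: ["Liam Davis"]

["Liam Davis"]


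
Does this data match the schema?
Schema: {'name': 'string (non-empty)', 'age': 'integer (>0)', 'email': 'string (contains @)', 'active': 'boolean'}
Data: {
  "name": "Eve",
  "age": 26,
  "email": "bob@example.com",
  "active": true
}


Validating each field against schema:
  name: OK (non-empty string)
  age: OK (positive integer)
  email: OK (string with @)
  active: OK (boolean)

Result: VALID

VALID


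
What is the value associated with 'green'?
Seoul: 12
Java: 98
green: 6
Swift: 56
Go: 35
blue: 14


Looking up key 'green'
Value: 6

6


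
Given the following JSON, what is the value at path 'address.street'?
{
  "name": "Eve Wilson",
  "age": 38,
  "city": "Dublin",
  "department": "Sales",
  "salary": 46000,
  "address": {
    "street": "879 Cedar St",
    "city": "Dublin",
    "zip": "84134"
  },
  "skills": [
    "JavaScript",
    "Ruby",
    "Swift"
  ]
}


Query: address.street
Path: address -> street
Value: 879 Cedar St

879 Cedar St


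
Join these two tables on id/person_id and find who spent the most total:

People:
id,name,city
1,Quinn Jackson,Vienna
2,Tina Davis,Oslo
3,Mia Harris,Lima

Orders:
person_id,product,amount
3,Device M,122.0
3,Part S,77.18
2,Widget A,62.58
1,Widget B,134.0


Join on: people.id = orders.person_id

Joined rows:
  Mia Harris (Lima) bought Device M for $122.0
  Mia Harris (Lima) bought Part S for $77.18
  Tina Davis (Oslo) bought Widget A for $62.58
  Quinn Jackson (Vienna) bought Widget B for $134.0

Total per person:
  Mia Harris: $199.18
  Quinn Jackson: $134.00
  Tina Davis: $62.58

Top spender: Mia Harris ($199.18)

Mia Harris ($199.18)


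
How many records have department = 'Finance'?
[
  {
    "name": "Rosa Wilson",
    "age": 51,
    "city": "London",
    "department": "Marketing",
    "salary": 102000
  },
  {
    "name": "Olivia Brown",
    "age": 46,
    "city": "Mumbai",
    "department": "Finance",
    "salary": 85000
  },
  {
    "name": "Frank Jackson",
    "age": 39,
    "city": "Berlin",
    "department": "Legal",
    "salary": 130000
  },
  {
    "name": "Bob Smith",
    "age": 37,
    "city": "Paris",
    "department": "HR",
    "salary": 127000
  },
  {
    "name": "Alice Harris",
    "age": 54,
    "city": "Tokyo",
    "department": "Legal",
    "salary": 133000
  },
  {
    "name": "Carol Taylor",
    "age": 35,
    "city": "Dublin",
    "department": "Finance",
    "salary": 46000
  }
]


Data: 6 records
Condition: department = 'Finance'

Checking each record:
  Rosa Wilson: Marketing
  Olivia Brown: Finance MATCH
  Frank Jackson: Legal
  Bob Smith: HR
  Alice Harris: Legal
  Carol Taylor: Finance MATCH

Count: 2

2


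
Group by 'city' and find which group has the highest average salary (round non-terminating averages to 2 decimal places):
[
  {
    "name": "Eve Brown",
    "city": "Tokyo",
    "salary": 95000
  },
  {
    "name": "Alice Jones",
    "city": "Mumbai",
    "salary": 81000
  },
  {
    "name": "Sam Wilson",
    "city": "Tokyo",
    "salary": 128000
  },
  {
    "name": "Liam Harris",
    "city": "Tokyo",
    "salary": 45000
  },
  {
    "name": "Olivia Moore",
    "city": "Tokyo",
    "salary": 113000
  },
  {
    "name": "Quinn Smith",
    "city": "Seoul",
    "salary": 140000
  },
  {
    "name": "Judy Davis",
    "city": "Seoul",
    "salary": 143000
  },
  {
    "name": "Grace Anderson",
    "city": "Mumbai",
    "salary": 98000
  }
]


Group by: city

Groups:
  Mumbai: 2 people, avg salary = 179000/2 = $89500
  Seoul: 2 people, avg salary = 283000/2 = $141500
  Tokyo: 4 people, avg salary = 381000/4 = $95250

Highest average salary: Seoul ($141500)

Seoul ($141500)


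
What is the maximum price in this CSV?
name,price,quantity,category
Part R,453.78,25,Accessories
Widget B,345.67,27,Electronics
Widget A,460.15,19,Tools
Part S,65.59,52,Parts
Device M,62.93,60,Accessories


Computing maximum price:
Values: [453.78, 345.67, 460.15, 65.59, 62.93]
Max = 460.15

460.15


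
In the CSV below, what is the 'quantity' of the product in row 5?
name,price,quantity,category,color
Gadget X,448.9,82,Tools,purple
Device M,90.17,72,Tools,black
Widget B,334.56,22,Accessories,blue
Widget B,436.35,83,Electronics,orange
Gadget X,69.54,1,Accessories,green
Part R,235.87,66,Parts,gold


Query: Row 5 ('Gadget X'), column 'quantity'
Value: 1

1


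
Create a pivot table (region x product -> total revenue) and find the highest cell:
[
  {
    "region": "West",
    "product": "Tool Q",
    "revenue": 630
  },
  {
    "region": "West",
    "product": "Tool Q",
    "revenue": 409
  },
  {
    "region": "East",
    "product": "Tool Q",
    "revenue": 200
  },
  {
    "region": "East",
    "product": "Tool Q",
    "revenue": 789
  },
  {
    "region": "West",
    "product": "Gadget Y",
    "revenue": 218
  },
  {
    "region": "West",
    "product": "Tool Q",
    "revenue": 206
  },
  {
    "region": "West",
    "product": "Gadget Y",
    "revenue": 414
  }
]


Pivot: region (rows) x product (columns) -> total revenue

     Gadget Y      Tool Q      
East             0           989  
West           632          1245  

Highest: West / Tool Q = $1245

West / Tool Q = $1245


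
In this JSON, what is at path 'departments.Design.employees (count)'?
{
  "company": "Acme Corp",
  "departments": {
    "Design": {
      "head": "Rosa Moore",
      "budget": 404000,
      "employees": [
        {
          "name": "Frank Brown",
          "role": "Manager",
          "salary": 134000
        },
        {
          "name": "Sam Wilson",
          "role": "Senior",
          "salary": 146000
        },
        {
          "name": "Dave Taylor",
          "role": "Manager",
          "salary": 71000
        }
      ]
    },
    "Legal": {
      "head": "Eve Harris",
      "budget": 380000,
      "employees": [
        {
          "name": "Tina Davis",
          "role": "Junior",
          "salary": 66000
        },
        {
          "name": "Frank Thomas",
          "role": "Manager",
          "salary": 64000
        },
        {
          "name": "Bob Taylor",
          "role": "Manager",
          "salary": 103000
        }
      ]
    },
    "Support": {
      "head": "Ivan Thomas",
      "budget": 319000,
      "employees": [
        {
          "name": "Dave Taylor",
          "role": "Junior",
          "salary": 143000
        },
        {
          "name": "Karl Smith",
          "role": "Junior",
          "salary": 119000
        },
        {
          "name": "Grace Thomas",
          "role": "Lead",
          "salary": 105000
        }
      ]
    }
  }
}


Path: departments.Design.employees (count)

Navigate:
  -> departments
  -> Design
  -> employees (array, length 3)

3


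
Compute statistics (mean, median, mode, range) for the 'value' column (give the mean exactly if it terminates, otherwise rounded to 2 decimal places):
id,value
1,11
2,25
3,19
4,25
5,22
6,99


Data: [11, 25, 19, 25, 22, 99]
Count: 6
Sum: 201
Mean: 201/6 = 33.5
Sorted: [11, 19, 22, 25, 25, 99]
Median: 23.5
Mode: 25 (2 times)
Range: 99 - 11 = 88
Min: 11, Max: 99

mean=33.5, median=23.5, mode=25, range=88


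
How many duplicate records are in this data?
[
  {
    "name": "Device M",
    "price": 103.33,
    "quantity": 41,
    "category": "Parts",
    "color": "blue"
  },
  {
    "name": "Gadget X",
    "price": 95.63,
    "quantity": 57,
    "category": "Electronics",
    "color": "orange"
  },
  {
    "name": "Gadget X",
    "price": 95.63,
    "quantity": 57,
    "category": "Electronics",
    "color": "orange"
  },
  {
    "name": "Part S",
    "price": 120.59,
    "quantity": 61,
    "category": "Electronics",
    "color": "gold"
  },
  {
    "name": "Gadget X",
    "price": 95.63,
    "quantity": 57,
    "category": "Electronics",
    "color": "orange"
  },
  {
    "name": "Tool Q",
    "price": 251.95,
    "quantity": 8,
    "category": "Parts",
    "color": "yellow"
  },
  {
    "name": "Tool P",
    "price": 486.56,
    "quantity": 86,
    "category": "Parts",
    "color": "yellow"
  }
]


Checking 7 records for duplicates:

  Row 1: Device M ($103.33, qty 41)
  Row 2: Gadget X ($95.63, qty 57)
  Row 3: Gadget X ($95.63, qty 57) <-- DUPLICATE
  Row 4: Part S ($120.59, qty 61)
  Row 5: Gadget X ($95.63, qty 57) <-- DUPLICATE
  Row 6: Tool Q ($251.95, qty 8)
  Row 7: Tool P ($486.56, qty 86)

Duplicates found: 2
Unique records: 5

2 duplicates, 5 unique


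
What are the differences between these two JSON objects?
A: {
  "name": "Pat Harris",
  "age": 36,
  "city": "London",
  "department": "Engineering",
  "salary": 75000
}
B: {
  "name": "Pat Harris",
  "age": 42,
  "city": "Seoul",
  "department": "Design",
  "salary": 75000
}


Comparing each field (in key order):
  name: same
  age: DIFFERENT
  city: DIFFERENT
  department: DIFFERENT
  salary: same
Differences:
  age: 36 -> 42
  city: London -> Seoul
  department: Engineering -> Design

3 field(s) changed

3 changes: age, city, department


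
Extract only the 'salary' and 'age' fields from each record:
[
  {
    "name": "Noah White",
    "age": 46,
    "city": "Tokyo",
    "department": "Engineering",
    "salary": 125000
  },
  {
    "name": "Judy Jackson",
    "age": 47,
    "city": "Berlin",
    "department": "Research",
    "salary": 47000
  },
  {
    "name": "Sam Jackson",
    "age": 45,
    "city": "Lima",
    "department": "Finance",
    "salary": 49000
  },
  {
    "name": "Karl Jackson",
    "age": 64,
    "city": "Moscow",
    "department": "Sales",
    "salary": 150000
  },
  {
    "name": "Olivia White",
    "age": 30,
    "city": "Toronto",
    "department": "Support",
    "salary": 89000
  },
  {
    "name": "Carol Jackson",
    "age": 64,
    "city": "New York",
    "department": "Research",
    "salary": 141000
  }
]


Original: 6 records with fields: name, age, city, department, salary
Keep: ['salary', 'age']
Drop: ['name', 'city', 'department']
Result: 6 records, 2 fields each

[
  {
    "salary": 125000,
    "age": 46
  },
  {
    "salary": 47000,
    "age": 47
  },
  {
    "salary": 49000,
    "age": 45
  },
  {
    "salary": 150000,
    "age": 64
  },
  {
    "salary": 89000,
    "age": 30
  },
  {
    "salary": 141000,
    "age": 64
  }
]


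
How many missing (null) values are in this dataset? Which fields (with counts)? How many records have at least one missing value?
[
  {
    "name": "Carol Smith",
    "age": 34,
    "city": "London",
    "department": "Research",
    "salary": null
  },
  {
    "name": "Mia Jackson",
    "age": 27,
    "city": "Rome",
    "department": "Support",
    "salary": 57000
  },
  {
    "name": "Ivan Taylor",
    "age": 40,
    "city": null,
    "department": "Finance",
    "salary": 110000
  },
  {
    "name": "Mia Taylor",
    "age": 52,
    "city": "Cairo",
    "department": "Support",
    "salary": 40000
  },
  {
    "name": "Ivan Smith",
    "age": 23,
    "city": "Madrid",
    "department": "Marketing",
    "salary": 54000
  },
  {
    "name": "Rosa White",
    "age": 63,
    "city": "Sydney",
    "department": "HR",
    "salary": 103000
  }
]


Checking for missing (null) values in 6 records:

  Carol Smith: salary
  Mia Jackson: complete
  Ivan Taylor: city
  Mia Taylor: complete
  Ivan Smith: complete
  Rosa White: complete

Per field:
  name: 0 missing
  age: 0 missing
  city: 1 missing
  department: 0 missing
  salary: 1 missing

Total missing values: 2
Records with any missing: 2

2 missing values (city: 1, salary: 1); 2 incomplete records


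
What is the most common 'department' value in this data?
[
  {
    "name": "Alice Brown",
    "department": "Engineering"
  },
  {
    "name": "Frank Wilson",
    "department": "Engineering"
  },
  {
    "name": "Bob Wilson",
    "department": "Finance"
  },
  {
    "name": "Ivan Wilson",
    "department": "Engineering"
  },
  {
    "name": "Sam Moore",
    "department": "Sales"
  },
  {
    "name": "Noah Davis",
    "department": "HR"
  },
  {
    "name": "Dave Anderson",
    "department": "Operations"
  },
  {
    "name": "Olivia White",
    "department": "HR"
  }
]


Counting 'department' values across 8 records:

  Engineering: 3 ###
  HR: 2 ##
  Finance: 1 #
  Sales: 1 #
  Operations: 1 #

Most common: Engineering (3 times)

Engineering (3 times)


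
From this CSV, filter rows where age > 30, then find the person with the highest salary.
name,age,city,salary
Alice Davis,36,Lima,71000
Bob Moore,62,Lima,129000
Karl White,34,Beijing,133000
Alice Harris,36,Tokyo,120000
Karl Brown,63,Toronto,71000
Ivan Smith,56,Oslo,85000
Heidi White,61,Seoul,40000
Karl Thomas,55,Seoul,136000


Filter: age > 30
Sort by: salary (descending)

Filtered records (8):
  Karl Thomas, age 55, salary $136000
  Karl White, age 34, salary $133000
  Bob Moore, age 62, salary $129000
  Alice Harris, age 36, salary $120000
  Ivan Smith, age 56, salary $85000
  Alice Davis, age 36, salary $71000
  Karl Brown, age 63, salary $71000
  Heidi White, age 61, salary $40000

Highest salary: Karl Thomas ($136000)

Karl Thomas


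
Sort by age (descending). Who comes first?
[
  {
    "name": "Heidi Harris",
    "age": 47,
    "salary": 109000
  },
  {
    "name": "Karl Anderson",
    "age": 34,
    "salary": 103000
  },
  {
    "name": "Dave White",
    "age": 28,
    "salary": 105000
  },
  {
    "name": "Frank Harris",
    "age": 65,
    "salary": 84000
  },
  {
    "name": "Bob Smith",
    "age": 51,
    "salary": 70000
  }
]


Sort by: age (descending)

Sorted order:
  1. Frank Harris (age = 65)
  2. Bob Smith (age = 51)
  3. Heidi Harris (age = 47)
  4. Karl Anderson (age = 34)
  5. Dave White (age = 28)

First: Frank Harris

Frank Harris


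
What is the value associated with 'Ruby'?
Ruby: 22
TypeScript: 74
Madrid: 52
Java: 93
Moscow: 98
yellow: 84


Looking up key 'Ruby'
Value: 22

22


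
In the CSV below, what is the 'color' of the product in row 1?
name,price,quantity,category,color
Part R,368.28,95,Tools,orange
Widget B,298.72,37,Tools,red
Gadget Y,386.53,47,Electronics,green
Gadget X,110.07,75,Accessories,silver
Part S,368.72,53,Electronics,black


Query: Row 1 ('Part R'), column 'color'
Value: orange

orange


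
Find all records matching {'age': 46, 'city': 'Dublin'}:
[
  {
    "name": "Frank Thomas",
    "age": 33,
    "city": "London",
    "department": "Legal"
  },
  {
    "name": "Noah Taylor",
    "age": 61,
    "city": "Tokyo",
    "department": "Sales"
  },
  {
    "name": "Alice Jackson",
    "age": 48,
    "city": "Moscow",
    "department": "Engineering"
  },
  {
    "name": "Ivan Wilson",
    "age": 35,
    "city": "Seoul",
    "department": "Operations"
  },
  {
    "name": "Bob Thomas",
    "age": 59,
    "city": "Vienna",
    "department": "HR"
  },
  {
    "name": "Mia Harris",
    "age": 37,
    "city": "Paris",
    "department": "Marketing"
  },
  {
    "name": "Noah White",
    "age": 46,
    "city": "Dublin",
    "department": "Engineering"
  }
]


Search criteria: {'age': 46, 'city': 'Dublin'}

Checking 7 records:
  Frank Thomas: {age: 33, city: London}
  Noah Taylor: {age: 61, city: Tokyo}
  Alice Jackson: {age: 48, city: Moscow}
  Ivan Wilson: {age: 35, city: Seoul}
  Bob Thomas: {age: 59, city: Vienna}
  Mia Harris: {age: 37, city: Paris}
  Noah White: {age: 46, city: Dublin} <-- MATCH

Matches: ["Noah White"]

["Noah White"]


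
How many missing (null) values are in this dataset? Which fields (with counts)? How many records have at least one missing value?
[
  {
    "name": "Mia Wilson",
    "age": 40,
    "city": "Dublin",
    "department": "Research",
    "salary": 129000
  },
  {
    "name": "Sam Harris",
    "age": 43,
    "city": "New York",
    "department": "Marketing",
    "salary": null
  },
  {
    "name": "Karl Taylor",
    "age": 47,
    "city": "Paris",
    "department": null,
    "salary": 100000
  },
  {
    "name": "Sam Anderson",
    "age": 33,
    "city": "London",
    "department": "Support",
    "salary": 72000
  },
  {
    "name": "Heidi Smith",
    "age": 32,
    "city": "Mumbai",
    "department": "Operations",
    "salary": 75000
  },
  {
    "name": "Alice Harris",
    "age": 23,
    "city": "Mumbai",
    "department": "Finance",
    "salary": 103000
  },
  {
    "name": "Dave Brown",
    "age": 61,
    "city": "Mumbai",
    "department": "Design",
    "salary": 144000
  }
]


Checking for missing (null) values in 7 records:

  Mia Wilson: complete
  Sam Harris: salary
  Karl Taylor: department
  Sam Anderson: complete
  Heidi Smith: complete
  Alice Harris: complete
  Dave Brown: complete

Per field:
  name: 0 missing
  age: 0 missing
  city: 0 missing
  department: 1 missing
  salary: 1 missing

Total missing values: 2
Records with any missing: 2

2 missing values (department: 1, salary: 1); 2 incomplete records


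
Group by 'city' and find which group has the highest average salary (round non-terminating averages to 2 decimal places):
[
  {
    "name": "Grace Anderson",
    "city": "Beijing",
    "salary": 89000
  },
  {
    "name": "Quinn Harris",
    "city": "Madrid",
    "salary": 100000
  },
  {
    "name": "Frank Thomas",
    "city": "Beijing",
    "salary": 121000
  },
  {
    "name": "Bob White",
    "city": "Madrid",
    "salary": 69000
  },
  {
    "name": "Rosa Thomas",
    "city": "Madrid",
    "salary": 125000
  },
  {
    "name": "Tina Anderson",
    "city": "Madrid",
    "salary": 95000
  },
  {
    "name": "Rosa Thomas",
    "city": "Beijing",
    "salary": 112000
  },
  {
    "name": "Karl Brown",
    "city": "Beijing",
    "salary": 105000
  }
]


Group by: city

Groups:
  Beijing: 4 people, avg salary = 427000/4 = $106750
  Madrid: 4 people, avg salary = 389000/4 = $97250

Highest average salary: Beijing ($106750)

Beijing ($106750)


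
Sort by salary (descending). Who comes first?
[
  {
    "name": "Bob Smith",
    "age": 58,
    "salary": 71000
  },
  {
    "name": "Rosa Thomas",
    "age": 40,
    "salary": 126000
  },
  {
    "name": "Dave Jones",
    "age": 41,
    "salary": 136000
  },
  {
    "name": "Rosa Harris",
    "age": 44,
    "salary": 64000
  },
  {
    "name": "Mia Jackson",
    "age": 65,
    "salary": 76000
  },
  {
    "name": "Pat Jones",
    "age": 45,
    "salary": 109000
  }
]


Sort by: salary (descending)

Sorted order:
  1. Dave Jones (salary = 136000)
  2. Rosa Thomas (salary = 126000)
  3. Pat Jones (salary = 109000)
  4. Mia Jackson (salary = 76000)
  5. Bob Smith (salary = 71000)
  6. Rosa Harris (salary = 64000)

First: Dave Jones

Dave Jones


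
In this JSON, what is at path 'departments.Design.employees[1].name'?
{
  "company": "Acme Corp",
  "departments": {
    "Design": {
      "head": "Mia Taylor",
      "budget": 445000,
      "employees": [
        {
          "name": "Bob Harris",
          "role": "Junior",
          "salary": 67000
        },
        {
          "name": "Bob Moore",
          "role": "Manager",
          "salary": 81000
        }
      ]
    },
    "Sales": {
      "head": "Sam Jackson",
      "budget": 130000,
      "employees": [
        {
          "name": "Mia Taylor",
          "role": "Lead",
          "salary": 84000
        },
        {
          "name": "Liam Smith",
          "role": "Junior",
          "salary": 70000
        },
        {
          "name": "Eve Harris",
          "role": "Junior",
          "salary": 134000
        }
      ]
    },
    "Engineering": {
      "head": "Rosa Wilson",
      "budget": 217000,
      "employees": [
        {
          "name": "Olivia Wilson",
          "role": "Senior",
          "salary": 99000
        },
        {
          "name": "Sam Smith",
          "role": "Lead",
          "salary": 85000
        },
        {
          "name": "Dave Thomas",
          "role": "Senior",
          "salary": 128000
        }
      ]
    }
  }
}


Path: departments.Design.employees[1].name

Navigate:
  -> departments
  -> Design
  -> employees[1].name = 'Bob Moore'

Bob Moore


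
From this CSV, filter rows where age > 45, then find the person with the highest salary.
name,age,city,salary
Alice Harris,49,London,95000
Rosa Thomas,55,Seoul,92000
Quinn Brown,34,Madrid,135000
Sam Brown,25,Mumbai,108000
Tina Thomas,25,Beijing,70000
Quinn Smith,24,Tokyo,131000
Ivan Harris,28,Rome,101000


Filter: age > 45
Sort by: salary (descending)

Filtered records (2):
  Alice Harris, age 49, salary $95000
  Rosa Thomas, age 55, salary $92000

Highest salary: Alice Harris ($95000)

Alice Harris


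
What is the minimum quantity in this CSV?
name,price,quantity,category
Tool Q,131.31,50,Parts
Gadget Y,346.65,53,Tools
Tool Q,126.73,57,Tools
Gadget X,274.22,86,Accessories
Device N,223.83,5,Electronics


Computing minimum quantity:
Values: [50, 53, 57, 86, 5]
Min = 5

5


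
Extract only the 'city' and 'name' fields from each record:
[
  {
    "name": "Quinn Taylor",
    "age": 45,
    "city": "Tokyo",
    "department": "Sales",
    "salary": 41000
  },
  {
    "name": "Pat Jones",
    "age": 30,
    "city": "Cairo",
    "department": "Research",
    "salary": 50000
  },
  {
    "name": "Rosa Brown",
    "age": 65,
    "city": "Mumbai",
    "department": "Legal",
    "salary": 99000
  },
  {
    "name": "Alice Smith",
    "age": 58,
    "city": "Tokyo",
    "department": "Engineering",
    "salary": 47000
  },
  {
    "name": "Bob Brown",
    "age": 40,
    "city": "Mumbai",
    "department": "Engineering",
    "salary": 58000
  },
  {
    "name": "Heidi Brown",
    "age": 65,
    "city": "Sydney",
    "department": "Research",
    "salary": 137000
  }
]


Original: 6 records with fields: name, age, city, department, salary
Keep: ['city', 'name']
Drop: ['age', 'department', 'salary']
Result: 6 records, 2 fields each

[
  {
    "city": "Tokyo",
    "name": "Quinn Taylor"
  },
  {
    "city": "Cairo",
    "name": "Pat Jones"
  },
  {
    "city": "Mumbai",
    "name": "Rosa Brown"
  },
  {
    "city": "Tokyo",
    "name": "Alice Smith"
  },
  {
    "city": "Mumbai",
    "name": "Bob Brown"
  },
  {
    "city": "Sydney",
    "name": "Heidi Brown"
  }
]


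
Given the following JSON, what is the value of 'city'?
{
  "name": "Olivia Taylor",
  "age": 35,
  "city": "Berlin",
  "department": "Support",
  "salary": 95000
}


Looking up field 'city'
Value: Berlin

Berlin


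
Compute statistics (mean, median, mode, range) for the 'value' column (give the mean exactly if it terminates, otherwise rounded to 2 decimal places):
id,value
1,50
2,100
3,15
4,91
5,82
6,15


Data: [50, 100, 15, 91, 82, 15]
Count: 6
Sum: 353
Mean: 353/6 ≈ 58.83 (rounded to 2 decimal places)
Sorted: [15, 15, 50, 82, 91, 100]
Median: 66.0
Mode: 15 (2 times)
Range: 100 - 15 = 85
Min: 15, Max: 100

mean≈58.83, median=66.0, mode=15, range=85


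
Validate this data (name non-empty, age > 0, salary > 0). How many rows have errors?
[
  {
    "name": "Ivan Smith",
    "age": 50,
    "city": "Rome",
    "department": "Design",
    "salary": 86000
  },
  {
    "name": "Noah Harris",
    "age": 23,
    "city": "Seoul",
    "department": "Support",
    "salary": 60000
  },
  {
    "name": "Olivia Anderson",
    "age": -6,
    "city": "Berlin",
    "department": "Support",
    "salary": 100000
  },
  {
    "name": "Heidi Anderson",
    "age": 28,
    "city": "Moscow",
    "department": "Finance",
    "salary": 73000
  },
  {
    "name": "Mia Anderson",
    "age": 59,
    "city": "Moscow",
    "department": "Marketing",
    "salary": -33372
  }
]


Validating 5 records:
Rules: name non-empty, age > 0, salary > 0

  Row 1 (Ivan Smith): OK
  Row 2 (Noah Harris): OK
  Row 3 (Olivia Anderson): negative age: -6
  Row 4 (Heidi Anderson): OK
  Row 5 (Mia Anderson): negative salary: -33372

Total errors: 2

2 errors


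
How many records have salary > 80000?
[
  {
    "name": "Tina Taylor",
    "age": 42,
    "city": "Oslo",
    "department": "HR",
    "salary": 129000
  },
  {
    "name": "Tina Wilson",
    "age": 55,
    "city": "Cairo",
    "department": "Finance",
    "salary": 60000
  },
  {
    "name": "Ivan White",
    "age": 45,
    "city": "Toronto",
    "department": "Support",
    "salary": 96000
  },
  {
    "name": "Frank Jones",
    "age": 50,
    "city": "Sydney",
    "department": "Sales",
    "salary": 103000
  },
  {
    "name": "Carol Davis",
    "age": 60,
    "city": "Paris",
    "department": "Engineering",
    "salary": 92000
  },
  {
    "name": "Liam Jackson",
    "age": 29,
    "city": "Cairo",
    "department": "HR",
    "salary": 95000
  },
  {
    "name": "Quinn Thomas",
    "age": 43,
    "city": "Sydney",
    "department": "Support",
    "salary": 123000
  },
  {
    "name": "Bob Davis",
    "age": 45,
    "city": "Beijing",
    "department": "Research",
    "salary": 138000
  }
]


Data: 8 records
Condition: salary > 80000

Checking each record:
  Tina Taylor: 129000 MATCH
  Tina Wilson: 60000
  Ivan White: 96000 MATCH
  Frank Jones: 103000 MATCH
  Carol Davis: 92000 MATCH
  Liam Jackson: 95000 MATCH
  Quinn Thomas: 123000 MATCH
  Bob Davis: 138000 MATCH

Count: 7

7
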